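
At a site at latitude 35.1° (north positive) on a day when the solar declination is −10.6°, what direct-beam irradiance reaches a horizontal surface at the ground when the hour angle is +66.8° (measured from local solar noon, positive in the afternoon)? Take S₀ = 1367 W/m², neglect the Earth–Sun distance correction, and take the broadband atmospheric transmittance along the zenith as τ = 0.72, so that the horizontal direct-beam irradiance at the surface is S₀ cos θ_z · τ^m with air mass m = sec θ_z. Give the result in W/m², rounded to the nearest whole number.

cos θ_z = sin φ sin δ + cos φ cos δ cos H = (0.5750)(-0.1840) + (0.8181)(0.9829)(0.3939) = 0.2109.
Air mass m = 1/cos θ_z = 1/0.2109 = 4.742; τ^m = 0.72^4.742 = 0.2106.
Surface direct beam = 1367 × 0.2109 × 0.2106 = 60.72 W/m².

61 W/m²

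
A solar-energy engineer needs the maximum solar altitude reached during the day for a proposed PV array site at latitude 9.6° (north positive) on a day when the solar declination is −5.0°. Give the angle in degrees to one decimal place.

75.4°

At local solar noon the hour angle is zero, so the elevation is 90° − |φ − δ| = 90° − |9.6° − (-5.0°)| = 90° − 14.6° = 75.4°.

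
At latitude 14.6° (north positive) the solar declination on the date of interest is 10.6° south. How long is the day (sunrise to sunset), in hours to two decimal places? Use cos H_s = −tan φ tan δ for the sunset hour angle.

11.63 hours

−tan φ tan δ = −(0.2605)(-0.1871) = 0.0487; H_s = arccos(0.0487) = 87.21°.
Day length = 2 H_s / 15° h⁻¹ = 174.42° / 15 = 11.628 h.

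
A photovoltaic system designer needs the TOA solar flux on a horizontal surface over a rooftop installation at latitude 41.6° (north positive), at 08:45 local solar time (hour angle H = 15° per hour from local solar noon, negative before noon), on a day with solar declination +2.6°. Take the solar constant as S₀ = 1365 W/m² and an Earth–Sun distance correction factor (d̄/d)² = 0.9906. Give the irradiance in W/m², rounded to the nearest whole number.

707 W/m²

Hour angle H = 15° × (8.75 − 12) = -48.75°.
cos θ_z = sin φ sin δ + cos φ cos δ cos H = (0.6639)(0.0454) + (0.7478)(0.9990)(0.6593) = 0.5227.
Top-of-atmosphere irradiance = S₀ (d̄/d)² cos θ_z = 1365 × 0.9906 × 0.5227 = 706.78 W/m².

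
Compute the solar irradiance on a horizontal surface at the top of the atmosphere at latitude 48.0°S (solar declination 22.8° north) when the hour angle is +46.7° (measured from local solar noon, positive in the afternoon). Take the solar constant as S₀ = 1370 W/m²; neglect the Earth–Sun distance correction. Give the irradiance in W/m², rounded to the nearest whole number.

185 W/m²

cos θ_z = sin(-48.0°) sin(22.8°) + cos(-48.0°) cos(22.8°) cos(46.70°) = -0.2880 + 0.4230 = 0.1350.
Top-of-atmosphere irradiance = S₀ cos θ_z = 1370 × 0.1350 = 184.95 W/m².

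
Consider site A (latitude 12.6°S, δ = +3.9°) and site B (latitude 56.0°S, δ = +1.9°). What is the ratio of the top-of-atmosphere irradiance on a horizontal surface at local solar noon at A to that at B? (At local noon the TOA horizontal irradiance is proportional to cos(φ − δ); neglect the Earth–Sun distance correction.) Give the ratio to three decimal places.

1.804

A: cos θ_z = cos(-12.6° − (3.9°)) = 0.9588.
B: cos θ_z = cos(-56.0° − (1.9°)) = 0.5314.
Ratio A/B = 0.9588 / 0.5314 = 1.8043.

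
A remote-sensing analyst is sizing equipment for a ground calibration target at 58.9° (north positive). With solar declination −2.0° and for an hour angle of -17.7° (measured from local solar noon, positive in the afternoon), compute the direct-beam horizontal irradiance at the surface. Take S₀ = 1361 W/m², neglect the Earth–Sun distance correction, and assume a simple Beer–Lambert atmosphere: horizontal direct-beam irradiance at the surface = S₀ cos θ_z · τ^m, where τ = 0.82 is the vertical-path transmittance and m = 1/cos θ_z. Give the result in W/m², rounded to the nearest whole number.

With φ = 58.9°, δ = -2.0°, H = -17.70°: sin φ sin δ = -0.0299, cos φ cos δ cos H = 0.4918, so cos θ_z = 0.4619.
Air mass m = 1/cos θ_z = 1/0.4619 = 2.165; τ^m = 0.82^2.165 = 0.6507.
Surface direct beam = 1361 × 0.4619 × 0.6507 = 409.06 W/m².

409 W/m²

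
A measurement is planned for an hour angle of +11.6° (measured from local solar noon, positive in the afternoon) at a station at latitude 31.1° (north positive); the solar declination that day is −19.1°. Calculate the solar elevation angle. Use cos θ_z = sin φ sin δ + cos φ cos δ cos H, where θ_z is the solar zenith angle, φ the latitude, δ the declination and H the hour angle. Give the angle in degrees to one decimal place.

38.6°

cos θ_z = sin(31.1°) sin(-19.1°) + cos(31.1°) cos(-19.1°) cos(11.60°) = -0.1690 + 0.7926 = 0.6236.
θ_z = arccos(0.6236) = 51.42°, so the elevation is 90° − 51.42° = 38.58°.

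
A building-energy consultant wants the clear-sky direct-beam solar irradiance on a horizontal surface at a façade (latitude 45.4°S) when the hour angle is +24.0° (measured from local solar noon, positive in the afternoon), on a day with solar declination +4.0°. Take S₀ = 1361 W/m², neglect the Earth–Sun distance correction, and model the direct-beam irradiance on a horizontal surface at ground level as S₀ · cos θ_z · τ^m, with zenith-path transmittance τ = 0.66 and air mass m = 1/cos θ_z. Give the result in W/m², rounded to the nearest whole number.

397 W/m²

cos θ_z = sin(-45.4°) sin(4.0°) + cos(-45.4°) cos(4.0°) cos(24.00°) = -0.0497 + 0.6399 = 0.5902.
Air mass m = 1/cos θ_z = 1/0.5902 = 1.694; τ^m = 0.66^1.694 = 0.4947.
Surface direct beam = 1361 × 0.5902 × 0.4947 = 397.37 W/m².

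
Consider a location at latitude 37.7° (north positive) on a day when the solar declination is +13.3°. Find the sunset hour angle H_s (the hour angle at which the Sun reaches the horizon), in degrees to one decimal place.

−tan φ tan δ = −(0.7729)(0.2364) = -0.1827; H_s = arccos(-0.1827) = 100.53°.

100.5°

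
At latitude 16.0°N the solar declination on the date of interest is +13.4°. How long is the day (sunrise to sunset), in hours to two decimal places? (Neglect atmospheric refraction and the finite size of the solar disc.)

−tan φ tan δ = −(0.2867)(0.2382) = -0.0683; H_s = arccos(-0.0683) = 93.92°.
Day length = 2 H_s / 15° h⁻¹ = 187.84° / 15 = 12.523 h.

12.52 hours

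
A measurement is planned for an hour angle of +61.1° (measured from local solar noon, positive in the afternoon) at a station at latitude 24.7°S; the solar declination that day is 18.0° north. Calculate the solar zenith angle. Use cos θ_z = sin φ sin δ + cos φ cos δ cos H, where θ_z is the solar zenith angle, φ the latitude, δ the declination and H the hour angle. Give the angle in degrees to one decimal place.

73.2°

With φ = -24.7°, δ = 18.0°, H = 61.10°: sin φ sin δ = -0.1291, cos φ cos δ cos H = 0.4176, so cos θ_z = 0.2885.
θ_z = arccos(0.2885) = 73.23°.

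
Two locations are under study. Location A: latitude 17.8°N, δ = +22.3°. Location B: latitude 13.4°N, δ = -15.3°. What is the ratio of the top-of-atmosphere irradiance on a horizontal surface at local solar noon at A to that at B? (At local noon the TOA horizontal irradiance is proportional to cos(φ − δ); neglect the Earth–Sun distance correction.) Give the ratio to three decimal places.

1.137

A: cos θ_z = cos(17.8° − (22.3°)) = 0.9969.
B: cos θ_z = cos(13.4° − (-15.3°)) = 0.8771.
Ratio A/B = 0.9969 / 0.8771 = 1.1366.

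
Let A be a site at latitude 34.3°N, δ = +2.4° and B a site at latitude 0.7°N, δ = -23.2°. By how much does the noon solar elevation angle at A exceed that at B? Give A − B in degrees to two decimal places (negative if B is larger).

A: 90° − |34.3 − (2.4)| = 58.10°.
B: 90° − |0.7 − (-23.2)| = 66.10°.
A − B = 58.10 − 66.10 = -8.00°.

-8.00°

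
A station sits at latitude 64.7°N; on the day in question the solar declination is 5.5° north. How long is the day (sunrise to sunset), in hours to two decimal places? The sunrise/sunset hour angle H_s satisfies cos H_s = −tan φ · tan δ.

13.57 hours

The sunset hour angle satisfies cos H_s = −tan φ tan δ = -0.2037, giving H_s = 101.75°.
Day length = 2 H_s / 15° h⁻¹ = 203.50° / 15 = 13.567 h.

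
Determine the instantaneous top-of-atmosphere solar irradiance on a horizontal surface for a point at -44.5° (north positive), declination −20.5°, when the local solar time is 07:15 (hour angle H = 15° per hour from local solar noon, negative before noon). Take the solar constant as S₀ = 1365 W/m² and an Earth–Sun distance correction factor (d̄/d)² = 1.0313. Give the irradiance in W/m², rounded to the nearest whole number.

648 W/m²

Hour angle H = 15° × (7.25 − 12) = -71.25°.
cos θ_z = sin φ sin δ + cos φ cos δ cos H = (-0.7009)(-0.3502) + (0.7133)(0.9367)(0.3214) = 0.4602.
Top-of-atmosphere irradiance = S₀ (d̄/d)² cos θ_z = 1365 × 1.0313 × 0.4602 = 647.83 W/m².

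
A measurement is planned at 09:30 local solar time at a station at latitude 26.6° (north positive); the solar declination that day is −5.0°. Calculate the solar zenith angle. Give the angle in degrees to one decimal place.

48.1°

Hour angle H = 15° × (9.5 − 12) = -37.50°.
cos θ_z = sin φ sin δ + cos φ cos δ cos H = (0.4478)(-0.0872) + (0.8942)(0.9962)(0.7934) = 0.6677.
θ_z = arccos(0.6677) = 48.11°.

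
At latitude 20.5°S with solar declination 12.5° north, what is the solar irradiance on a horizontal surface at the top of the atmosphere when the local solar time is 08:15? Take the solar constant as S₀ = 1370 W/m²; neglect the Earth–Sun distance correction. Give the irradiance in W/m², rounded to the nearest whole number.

592 W/m²

Hour angle H = 15° × (8.25 − 12) = -56.25°.
cos θ_z = sin φ sin δ + cos φ cos δ cos H = (-0.3502)(0.2164) + (0.9367)(0.9763)(0.5556) = 0.4323.
Top-of-atmosphere irradiance = S₀ cos θ_z = 1370 × 0.4323 = 592.25 W/m².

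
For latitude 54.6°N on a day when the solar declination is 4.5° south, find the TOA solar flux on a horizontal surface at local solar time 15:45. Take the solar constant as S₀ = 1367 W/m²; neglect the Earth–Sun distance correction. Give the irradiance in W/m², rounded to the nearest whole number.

Hour angle H = 15° × (15.75 − 12) = 56.25°.
cos θ_z = sin φ sin δ + cos φ cos δ cos H = (0.8151)(-0.0785) + (0.5793)(0.9969)(0.5556) = 0.2569.
Top-of-atmosphere irradiance = S₀ cos θ_z = 1367 × 0.2569 = 351.18 W/m².

351 W/m²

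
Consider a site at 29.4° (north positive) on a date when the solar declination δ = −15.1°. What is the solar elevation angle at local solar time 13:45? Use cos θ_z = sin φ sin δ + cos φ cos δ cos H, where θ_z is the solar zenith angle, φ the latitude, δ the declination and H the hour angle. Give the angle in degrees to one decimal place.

38.8°

Hour angle H = 15° × (13.75 − 12) = 26.25°.
With φ = 29.4°, δ = -15.1°, H = 26.25°: sin φ sin δ = -0.1279, cos φ cos δ cos H = 0.7544, so cos θ_z = 0.6265.
θ_z = arccos(0.6265) = 51.21°, so the elevation is 90° − 51.21° = 38.79°.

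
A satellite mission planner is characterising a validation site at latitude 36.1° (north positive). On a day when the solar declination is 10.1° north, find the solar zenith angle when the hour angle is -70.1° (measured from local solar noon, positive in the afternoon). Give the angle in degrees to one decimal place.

cos θ_z = sin φ sin δ + cos φ cos δ cos H = (0.5892)(0.1754) + (0.8080)(0.9845)(0.3404) = 0.3741.
θ_z = arccos(0.3741) = 68.03°.

68.0°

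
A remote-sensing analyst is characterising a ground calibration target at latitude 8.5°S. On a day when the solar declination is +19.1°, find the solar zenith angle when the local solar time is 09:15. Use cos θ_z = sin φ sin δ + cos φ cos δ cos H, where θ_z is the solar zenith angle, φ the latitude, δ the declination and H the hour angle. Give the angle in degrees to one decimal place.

Hour angle H = 15° × (9.25 − 12) = -41.25°.
cos θ_z = sin(-8.5°) sin(19.1°) + cos(-8.5°) cos(19.1°) cos(-41.25°) = -0.0484 + 0.7026 = 0.6542.
θ_z = arccos(0.6542) = 49.14°.

49.1°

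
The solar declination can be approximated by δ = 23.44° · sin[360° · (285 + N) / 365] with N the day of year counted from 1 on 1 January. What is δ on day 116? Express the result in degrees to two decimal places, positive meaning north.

360 × (285 + 116) / 365 = 395.507°; sin(395.507°) = 0.5808.
δ = 23.44 × 0.5808 = 13.614° ≈ +13.61°.

+13.61°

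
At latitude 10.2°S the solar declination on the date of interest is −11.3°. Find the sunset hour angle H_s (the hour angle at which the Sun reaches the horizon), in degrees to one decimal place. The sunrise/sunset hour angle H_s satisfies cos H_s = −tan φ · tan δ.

−tan φ tan δ = −(-0.1799)(-0.1998) = -0.0359; H_s = arccos(-0.0359) = 92.06°.

92.1°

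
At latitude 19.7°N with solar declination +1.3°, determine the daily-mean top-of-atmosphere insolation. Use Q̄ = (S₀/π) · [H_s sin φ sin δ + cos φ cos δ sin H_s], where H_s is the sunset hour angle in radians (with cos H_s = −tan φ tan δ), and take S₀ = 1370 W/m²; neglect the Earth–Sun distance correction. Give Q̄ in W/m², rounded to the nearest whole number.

416 W/m²

The sunset hour angle satisfies cos H_s = −tan φ tan δ = -0.0081, giving H_s = 90.46°. In radians, H_s = 1.5788.
H_s sin φ sin δ = 1.5788 × 0.3371 × 0.0227 = 0.0121.
cos φ cos δ sin H_s = 0.9415 × 0.9997 × 1.0000 = 0.9412.
Q̄ = (1370/π) × (0.0121 + 0.9412) = 436.08 × 0.9533 = 415.72 W/m².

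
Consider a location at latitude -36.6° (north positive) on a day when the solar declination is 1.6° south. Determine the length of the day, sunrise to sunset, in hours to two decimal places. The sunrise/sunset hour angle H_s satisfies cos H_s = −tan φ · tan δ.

The sunset hour angle satisfies cos H_s = −tan φ tan δ = -0.0207, giving H_s = 91.19°.
Day length = 2 H_s / 15° h⁻¹ = 182.38° / 15 = 12.159 h.

12.16 hours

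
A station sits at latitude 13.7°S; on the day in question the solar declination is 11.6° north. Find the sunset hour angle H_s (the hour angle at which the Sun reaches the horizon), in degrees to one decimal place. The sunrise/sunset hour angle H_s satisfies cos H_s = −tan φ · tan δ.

87.1°

−tan φ tan δ = −(-0.2438)(0.2053) = 0.0501; H_s = arccos(0.0501) = 87.13°.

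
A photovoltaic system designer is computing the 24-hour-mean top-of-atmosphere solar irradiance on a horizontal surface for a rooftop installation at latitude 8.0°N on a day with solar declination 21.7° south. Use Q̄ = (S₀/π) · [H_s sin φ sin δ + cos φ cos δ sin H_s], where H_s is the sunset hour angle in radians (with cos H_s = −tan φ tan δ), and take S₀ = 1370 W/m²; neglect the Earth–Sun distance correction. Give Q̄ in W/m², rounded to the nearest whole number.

−tan φ tan δ = −(0.1405)(-0.3979) = 0.0559; H_s = arccos(0.0559) = 86.80°. In radians, H_s = 1.5149.
H_s sin φ sin δ = 1.5149 × 0.1392 × -0.3697 = -0.0780.
cos φ cos δ sin H_s = 0.9903 × 0.9291 × 0.9984 = 0.9186.
Q̄ = (1370/π) × (-0.0780 + 0.9186) = 436.08 × 0.8406 = 366.57 W/m².

367 W/m²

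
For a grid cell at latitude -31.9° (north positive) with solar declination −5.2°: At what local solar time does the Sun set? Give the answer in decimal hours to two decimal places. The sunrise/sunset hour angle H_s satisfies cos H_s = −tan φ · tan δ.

18.22 h

cos H_s = −tan(-31.9°) · tan(-5.2°) = -0.0566, so H_s = arccos(-0.0566) = 93.24°.
Sunset is at 12 + H_s/15 = 12 + 6.216 = 18.216 h local solar time.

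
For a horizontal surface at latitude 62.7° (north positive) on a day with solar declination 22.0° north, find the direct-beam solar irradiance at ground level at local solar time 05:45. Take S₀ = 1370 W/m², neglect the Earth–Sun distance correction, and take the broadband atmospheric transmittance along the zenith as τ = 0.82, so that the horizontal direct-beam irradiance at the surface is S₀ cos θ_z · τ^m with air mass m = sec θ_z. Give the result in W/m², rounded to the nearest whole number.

218 W/m²

Hour angle H = 15° × (5.75 − 12) = -93.75°.
cos θ_z = sin(62.7°) sin(22.0°) + cos(62.7°) cos(22.0°) cos(-93.75°) = 0.3329 + -0.0278 = 0.3051.
Air mass m = 1/cos θ_z = 1/0.3051 = 3.278; τ^m = 0.82^3.278 = 0.5218.
Surface direct beam = 1370 × 0.3051 × 0.5218 = 218.11 W/m².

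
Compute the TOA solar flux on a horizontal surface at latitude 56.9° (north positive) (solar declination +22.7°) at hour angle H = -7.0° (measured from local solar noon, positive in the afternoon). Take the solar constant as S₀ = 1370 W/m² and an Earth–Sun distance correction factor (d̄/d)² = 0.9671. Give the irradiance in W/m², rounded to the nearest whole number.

1091 W/m²

cos θ_z = sin(56.9°) sin(22.7°) + cos(56.9°) cos(22.7°) cos(-7.00°) = 0.3233 + 0.5000 = 0.8233.
Top-of-atmosphere irradiance = S₀ (d̄/d)² cos θ_z = 1370 × 0.9671 × 0.8233 = 1090.81 W/m².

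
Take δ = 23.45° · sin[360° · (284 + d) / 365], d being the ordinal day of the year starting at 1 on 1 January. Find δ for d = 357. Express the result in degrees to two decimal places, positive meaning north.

360 × (284 + 357) / 365 = 632.219°; sin(632.219°) = -0.9993.
δ = 23.45 × -0.9993 = -23.434° ≈ -23.43°.

-23.43°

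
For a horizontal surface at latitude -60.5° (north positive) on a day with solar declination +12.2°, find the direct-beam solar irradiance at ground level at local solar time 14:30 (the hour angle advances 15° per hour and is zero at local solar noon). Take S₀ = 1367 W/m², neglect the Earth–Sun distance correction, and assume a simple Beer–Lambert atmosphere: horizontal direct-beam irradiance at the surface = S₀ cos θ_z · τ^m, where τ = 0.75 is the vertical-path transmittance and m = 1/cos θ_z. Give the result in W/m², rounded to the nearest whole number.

63 W/m²

Hour angle H = 15° × (14.5 − 12) = 37.50°.
cos θ_z = sin φ sin δ + cos φ cos δ cos H = (-0.8704)(0.2113) + (0.4924)(0.9774)(0.7934) = 0.1979.
Air mass m = 1/cos θ_z = 1/0.1979 = 5.053; τ^m = 0.75^5.053 = 0.2337.
Surface direct beam = 1367 × 0.1979 × 0.2337 = 63.22 W/m².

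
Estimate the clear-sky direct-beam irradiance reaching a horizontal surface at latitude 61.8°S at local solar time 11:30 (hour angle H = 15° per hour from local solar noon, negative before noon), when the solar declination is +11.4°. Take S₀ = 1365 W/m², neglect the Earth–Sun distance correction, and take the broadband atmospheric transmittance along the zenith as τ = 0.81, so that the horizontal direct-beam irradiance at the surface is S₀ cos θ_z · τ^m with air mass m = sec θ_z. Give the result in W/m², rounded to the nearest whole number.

186 W/m²

Hour angle H = 15° × (11.5 − 12) = -7.50°.
cos θ_z = sin φ sin δ + cos φ cos δ cos H = (-0.8813)(0.1977) + (0.4726)(0.9803)(0.9914) = 0.2851.
Air mass m = 1/cos θ_z = 1/0.2851 = 3.508; τ^m = 0.81^3.508 = 0.4775.
Surface direct beam = 1365 × 0.2851 × 0.4775 = 185.82 W/m².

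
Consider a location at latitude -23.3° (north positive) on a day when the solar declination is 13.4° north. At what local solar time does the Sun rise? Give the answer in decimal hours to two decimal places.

6.39 h

−tan φ tan δ = −(-0.4307)(0.2382) = 0.1026; H_s = arccos(0.1026) = 84.11°.
Sunrise is at 12 − H_s/15 = 12 − 5.607 = 6.393 h local solar time.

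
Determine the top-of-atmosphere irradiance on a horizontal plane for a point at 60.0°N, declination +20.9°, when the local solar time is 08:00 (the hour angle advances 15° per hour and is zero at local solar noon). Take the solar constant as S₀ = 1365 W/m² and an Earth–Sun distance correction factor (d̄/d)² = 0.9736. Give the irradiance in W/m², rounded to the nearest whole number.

721 W/m²

Hour angle H = 15° × (8 − 12) = -60.00°.
With φ = 60.0°, δ = 20.9°, H = -60.00°: sin φ sin δ = 0.3089, cos φ cos δ cos H = 0.2336, so cos θ_z = 0.5425.
Top-of-atmosphere irradiance = S₀ (d̄/d)² cos θ_z = 1365 × 0.9736 × 0.5425 = 720.96 W/m².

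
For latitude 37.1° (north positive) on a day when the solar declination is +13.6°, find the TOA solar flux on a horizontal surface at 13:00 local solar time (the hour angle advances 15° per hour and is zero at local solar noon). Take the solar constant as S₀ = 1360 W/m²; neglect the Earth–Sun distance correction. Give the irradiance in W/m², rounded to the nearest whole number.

1211 W/m²

Hour angle H = 15° × (13 − 12) = 15.00°.
cos θ_z = sin φ sin δ + cos φ cos δ cos H = (0.6032)(0.2351) + (0.7976)(0.9720)(0.9659) = 0.8906.
Top-of-atmosphere irradiance = S₀ cos θ_z = 1360 × 0.8906 = 1211.22 W/m².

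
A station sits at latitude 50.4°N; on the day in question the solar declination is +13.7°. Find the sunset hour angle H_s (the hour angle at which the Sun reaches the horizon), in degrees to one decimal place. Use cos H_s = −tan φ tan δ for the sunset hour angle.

The sunset hour angle satisfies cos H_s = −tan φ tan δ = -0.2947, giving H_s = 107.14°.

107.1°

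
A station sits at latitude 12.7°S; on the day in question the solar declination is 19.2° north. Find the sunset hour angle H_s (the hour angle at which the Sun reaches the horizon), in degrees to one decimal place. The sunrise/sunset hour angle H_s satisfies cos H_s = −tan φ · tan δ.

85.5°

cos H_s = −tan(-12.7°) · tan(19.2°) = 0.0785, so H_s = arccos(0.0785) = 85.50°.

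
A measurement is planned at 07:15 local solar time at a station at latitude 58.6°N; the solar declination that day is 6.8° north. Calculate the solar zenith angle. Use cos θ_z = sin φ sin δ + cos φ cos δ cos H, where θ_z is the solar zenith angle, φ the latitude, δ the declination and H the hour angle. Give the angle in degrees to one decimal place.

Hour angle H = 15° × (7.25 − 12) = -71.25°.
cos θ_z = sin φ sin δ + cos φ cos δ cos H = (0.8536)(0.1184) + (0.5210)(0.9930)(0.3214) = 0.2673.
θ_z = arccos(0.2673) = 74.50°.

74.5°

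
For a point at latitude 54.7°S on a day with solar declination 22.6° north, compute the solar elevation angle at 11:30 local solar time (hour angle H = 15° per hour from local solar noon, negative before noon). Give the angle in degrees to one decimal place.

Hour angle H = 15° × (11.5 − 12) = -7.50°.
cos θ_z = sin φ sin δ + cos φ cos δ cos H = (-0.8161)(0.3843) + (0.5779)(0.9232)(0.9914) = 0.2153.
θ_z = arccos(0.2153) = 77.57°, so the elevation is 90° − 77.57° = 12.43°.

12.4°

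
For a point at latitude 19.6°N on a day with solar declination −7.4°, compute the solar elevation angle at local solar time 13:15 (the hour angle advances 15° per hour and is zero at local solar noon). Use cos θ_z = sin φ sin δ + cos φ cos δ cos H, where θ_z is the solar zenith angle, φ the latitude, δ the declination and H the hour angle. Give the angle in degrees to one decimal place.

57.3°

Hour angle H = 15° × (13.25 − 12) = 18.75°.
cos θ_z = sin φ sin δ + cos φ cos δ cos H = (0.3355)(-0.1288) + (0.9421)(0.9917)(0.9469) = 0.8415.
θ_z = arccos(0.8415) = 32.70°, so the elevation is 90° − 32.70° = 57.30°.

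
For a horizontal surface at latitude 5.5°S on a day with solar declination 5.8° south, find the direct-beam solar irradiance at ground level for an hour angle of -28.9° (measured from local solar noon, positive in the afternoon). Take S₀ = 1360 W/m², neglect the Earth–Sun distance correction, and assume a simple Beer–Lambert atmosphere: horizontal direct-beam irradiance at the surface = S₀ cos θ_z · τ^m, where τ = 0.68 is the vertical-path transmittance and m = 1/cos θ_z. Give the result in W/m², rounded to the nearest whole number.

With φ = -5.5°, δ = -5.8°, H = -28.90°: sin φ sin δ = 0.0097, cos φ cos δ cos H = 0.8670, so cos θ_z = 0.8767.
Air mass m = 1/cos θ_z = 1/0.8767 = 1.141; τ^m = 0.68^1.141 = 0.6440.
Surface direct beam = 1360 × 0.8767 × 0.6440 = 767.85 W/m².

768 W/m²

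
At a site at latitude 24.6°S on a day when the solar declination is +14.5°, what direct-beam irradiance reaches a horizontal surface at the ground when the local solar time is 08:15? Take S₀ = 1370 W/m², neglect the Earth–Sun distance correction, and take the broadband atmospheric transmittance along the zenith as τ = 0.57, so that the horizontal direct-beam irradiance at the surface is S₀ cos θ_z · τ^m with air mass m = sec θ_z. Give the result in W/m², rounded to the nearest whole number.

122 W/m²

Hour angle H = 15° × (8.25 − 12) = -56.25°.
cos θ_z = sin φ sin δ + cos φ cos δ cos H = (-0.4163)(0.2504) + (0.9092)(0.9681)(0.5556) = 0.3848.
Air mass m = 1/cos θ_z = 1/0.3848 = 2.599; τ^m = 0.57^2.599 = 0.2320.
Surface direct beam = 1370 × 0.3848 × 0.2320 = 122.30 W/m².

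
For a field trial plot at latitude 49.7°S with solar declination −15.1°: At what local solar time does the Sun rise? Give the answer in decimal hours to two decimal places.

4.76 h

The sunset hour angle satisfies cos H_s = −tan φ tan δ = -0.3182, giving H_s = 108.55°.
Sunrise is at 12 − H_s/15 = 12 − 7.237 = 4.763 h local solar time.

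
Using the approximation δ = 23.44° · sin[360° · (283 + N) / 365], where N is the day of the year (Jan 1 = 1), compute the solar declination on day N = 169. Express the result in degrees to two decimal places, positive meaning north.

360 × (283 + 169) / 365 = 445.808°; sin(445.808°) = 0.9973.
δ = 23.44 × 0.9973 = 23.377° ≈ +23.38°.

+23.38°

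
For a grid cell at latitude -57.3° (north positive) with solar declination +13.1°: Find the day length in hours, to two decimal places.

9.17 hours

−tan φ tan δ = −(-1.5577)(0.2327) = 0.3625; H_s = arccos(0.3625) = 68.75°.
Day length = 2 H_s / 15° h⁻¹ = 137.50° / 15 = 9.167 h.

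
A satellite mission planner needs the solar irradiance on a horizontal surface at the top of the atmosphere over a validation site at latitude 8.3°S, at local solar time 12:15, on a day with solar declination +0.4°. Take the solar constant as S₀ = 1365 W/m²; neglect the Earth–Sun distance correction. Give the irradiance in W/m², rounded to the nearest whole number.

1346 W/m²

Hour angle H = 15° × (12.25 − 12) = 3.75°.
cos θ_z = sin(-8.3°) sin(0.4°) + cos(-8.3°) cos(0.4°) cos(3.75°) = -0.0010 + 0.9874 = 0.9864.
Top-of-atmosphere irradiance = S₀ cos θ_z = 1365 × 0.9864 = 1346.44 W/m².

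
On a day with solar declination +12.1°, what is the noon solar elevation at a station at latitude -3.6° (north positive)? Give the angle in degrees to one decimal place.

74.3°

At local solar noon the hour angle is zero, so the elevation is 90° − |φ − δ| = 90° − |-3.6° − (12.1°)| = 90° − 15.7° = 74.3°.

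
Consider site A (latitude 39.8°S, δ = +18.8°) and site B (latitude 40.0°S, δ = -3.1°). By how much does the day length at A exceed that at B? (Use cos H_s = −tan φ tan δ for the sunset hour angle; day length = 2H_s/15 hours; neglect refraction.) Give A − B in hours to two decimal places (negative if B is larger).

-2.54 h

A: H_s = arccos(−tan -39.8° · tan 18.8°) = 73.52°, so 2H_s/15 = 9.8027 h.
B: H_s = arccos(−tan -40.0° · tan -3.1°) = 92.60°, so 2H_s/15 = 12.3467 h.
A − B = 9.8027 − 12.3467 = -2.5440 h.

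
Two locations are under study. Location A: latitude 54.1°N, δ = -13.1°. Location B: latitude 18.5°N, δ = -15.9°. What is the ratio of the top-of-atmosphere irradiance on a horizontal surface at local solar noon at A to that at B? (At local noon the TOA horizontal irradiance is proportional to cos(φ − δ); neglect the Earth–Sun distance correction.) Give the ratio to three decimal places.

0.470

A: cos θ_z = cos(54.1° − (-13.1°)) = 0.3875.
B: cos θ_z = cos(18.5° − (-15.9°)) = 0.8251.
Ratio A/B = 0.3875 / 0.8251 = 0.4696.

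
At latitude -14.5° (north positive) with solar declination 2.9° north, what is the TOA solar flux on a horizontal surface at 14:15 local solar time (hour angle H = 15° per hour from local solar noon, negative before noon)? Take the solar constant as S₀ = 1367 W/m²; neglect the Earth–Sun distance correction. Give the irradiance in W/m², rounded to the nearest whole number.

Hour angle H = 15° × (14.25 − 12) = 33.75°.
cos θ_z = sin(-14.5°) sin(2.9°) + cos(-14.5°) cos(2.9°) cos(33.75°) = -0.0127 + 0.8040 = 0.7913.
Top-of-atmosphere irradiance = S₀ cos θ_z = 1367 × 0.7913 = 1081.71 W/m².

1082 W/m²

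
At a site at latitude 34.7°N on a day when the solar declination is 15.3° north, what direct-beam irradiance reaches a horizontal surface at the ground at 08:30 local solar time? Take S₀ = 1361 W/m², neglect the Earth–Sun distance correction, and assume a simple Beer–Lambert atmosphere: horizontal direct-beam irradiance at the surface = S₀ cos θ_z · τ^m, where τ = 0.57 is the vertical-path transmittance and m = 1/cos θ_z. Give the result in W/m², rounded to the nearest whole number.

Hour angle H = 15° × (8.5 − 12) = -52.50°.
cos θ_z = sin(34.7°) sin(15.3°) + cos(34.7°) cos(15.3°) cos(-52.50°) = 0.1502 + 0.4828 = 0.6330.
Air mass m = 1/cos θ_z = 1/0.6330 = 1.580; τ^m = 0.57^1.580 = 0.4114.
Surface direct beam = 1361 × 0.6330 × 0.4114 = 354.43 W/m².

354 W/m²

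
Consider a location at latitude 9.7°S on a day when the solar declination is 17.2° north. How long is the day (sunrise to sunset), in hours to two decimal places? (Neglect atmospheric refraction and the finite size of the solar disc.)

11.60 hours

The sunset hour angle satisfies cos H_s = −tan φ tan δ = 0.0529, giving H_s = 86.97°.
Day length = 2 H_s / 15° h⁻¹ = 173.94° / 15 = 11.596 h.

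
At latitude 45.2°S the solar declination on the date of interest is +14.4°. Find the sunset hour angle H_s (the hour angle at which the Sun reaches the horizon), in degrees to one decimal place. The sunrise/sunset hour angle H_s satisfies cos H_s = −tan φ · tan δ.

cos H_s = −tan(-45.2°) · tan(14.4°) = 0.2586, so H_s = arccos(0.2586) = 75.01°.

75.0°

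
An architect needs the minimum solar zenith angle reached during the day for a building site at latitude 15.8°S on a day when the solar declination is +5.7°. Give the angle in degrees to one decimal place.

21.5°

At local solar noon the hour angle is zero, so the zenith angle is |φ − δ| = |-15.8° − (5.7°)| = 21.5°.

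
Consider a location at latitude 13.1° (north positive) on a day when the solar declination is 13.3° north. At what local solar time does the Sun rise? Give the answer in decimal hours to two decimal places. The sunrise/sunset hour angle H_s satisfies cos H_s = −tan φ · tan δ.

cos H_s = −tan(13.1°) · tan(13.3°) = -0.0550, so H_s = arccos(-0.0550) = 93.15°.
Sunrise is at 12 − H_s/15 = 12 − 6.210 = 5.790 h local solar time.

5.79 h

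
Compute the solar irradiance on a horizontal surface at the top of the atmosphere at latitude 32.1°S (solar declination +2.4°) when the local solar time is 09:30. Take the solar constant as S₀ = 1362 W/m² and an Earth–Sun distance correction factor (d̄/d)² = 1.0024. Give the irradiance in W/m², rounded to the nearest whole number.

886 W/m²

Hour angle H = 15° × (9.5 − 12) = -37.50°.
cos θ_z = sin φ sin δ + cos φ cos δ cos H = (-0.5314)(0.0419) + (0.8471)(0.9991)(0.7934) = 0.6492.
Top-of-atmosphere irradiance = S₀ (d̄/d)² cos θ_z = 1362 × 1.0024 × 0.6492 = 886.33 W/m².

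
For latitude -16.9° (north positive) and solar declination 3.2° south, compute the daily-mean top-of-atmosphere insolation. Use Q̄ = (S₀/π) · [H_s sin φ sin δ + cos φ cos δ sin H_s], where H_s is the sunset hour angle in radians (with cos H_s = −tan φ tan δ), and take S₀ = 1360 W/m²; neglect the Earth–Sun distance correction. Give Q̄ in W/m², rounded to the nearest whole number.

425 W/m²

cos H_s = −tan(-16.9°) · tan(-3.2°) = -0.0170, so H_s = arccos(-0.0170) = 90.97°. In radians, H_s = 1.5877.
H_s sin φ sin δ = 1.5877 × -0.2907 × -0.0558 = 0.0258.
cos φ cos δ sin H_s = 0.9568 × 0.9984 × 0.9999 = 0.9552.
Q̄ = (1360/π) × (0.0258 + 0.9552) = 432.90 × 0.9810 = 424.67 W/m².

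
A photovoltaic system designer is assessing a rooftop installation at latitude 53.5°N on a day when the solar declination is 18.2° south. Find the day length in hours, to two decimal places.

8.48 hours

−tan φ tan δ = −(1.3514)(-0.3288) = 0.4443; H_s = arccos(0.4443) = 63.62°.
Day length = 2 H_s / 15° h⁻¹ = 127.24° / 15 = 8.483 h.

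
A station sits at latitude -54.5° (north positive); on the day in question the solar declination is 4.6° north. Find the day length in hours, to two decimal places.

11.14 hours

−tan φ tan δ = −(-1.4019)(0.0805) = 0.1129; H_s = arccos(0.1129) = 83.52°.
Day length = 2 H_s / 15° h⁻¹ = 167.04° / 15 = 11.136 h.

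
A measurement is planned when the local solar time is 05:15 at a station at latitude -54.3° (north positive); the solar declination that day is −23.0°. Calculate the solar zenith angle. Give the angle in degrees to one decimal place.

77.7°

Hour angle H = 15° × (5.25 − 12) = -101.25°.
With φ = -54.3°, δ = -23.0°, H = -101.25°: sin φ sin δ = 0.3173, cos φ cos δ cos H = -0.1048, so cos θ_z = 0.2125.
θ_z = arccos(0.2125) = 77.73°.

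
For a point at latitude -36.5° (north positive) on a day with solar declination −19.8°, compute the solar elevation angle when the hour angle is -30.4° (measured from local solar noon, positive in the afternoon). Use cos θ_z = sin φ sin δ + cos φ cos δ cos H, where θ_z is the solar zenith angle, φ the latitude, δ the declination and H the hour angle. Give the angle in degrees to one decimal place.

58.6°

cos θ_z = sin φ sin δ + cos φ cos δ cos H = (-0.5948)(-0.3387) + (0.8039)(0.9409)(0.8625) = 0.8538.
θ_z = arccos(0.8538) = 31.37°, so the elevation is 90° − 31.37° = 58.63°.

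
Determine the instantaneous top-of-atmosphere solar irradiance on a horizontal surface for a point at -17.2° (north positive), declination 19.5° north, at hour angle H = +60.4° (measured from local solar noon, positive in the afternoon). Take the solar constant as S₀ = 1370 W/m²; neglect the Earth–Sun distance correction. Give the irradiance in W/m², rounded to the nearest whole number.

474 W/m²

cos θ_z = sin φ sin δ + cos φ cos δ cos H = (-0.2957)(0.3338) + (0.9553)(0.9426)(0.4939) = 0.3460.
Top-of-atmosphere irradiance = S₀ cos θ_z = 1370 × 0.3460 = 474.02 W/m².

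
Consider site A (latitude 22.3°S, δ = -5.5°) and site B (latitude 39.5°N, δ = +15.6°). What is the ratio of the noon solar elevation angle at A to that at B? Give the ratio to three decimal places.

A: 90° − |-22.3 − (-5.5)| = 73.20°.
B: 90° − |39.5 − (15.6)| = 66.10°.
Ratio A/B = 73.2000 / 66.1000 = 1.1074.

1.107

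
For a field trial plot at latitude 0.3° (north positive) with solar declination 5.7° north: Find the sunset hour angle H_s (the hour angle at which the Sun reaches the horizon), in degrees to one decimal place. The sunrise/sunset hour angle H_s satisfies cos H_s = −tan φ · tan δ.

−tan φ tan δ = −(0.0052)(0.0998) = -0.0005; H_s = arccos(-0.0005) = 90.03°.

90.0°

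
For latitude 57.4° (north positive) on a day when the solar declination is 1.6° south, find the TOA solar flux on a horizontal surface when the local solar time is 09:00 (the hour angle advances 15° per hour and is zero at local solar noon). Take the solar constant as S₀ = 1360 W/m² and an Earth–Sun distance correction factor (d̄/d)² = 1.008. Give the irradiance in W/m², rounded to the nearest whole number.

490 W/m²

Hour angle H = 15° × (9 − 12) = -45.00°.
cos θ_z = sin(57.4°) sin(-1.6°) + cos(57.4°) cos(-1.6°) cos(-45.00°) = -0.0235 + 0.3808 = 0.3573.
Top-of-atmosphere irradiance = S₀ (d̄/d)² cos θ_z = 1360 × 1.008 × 0.3573 = 489.82 W/m².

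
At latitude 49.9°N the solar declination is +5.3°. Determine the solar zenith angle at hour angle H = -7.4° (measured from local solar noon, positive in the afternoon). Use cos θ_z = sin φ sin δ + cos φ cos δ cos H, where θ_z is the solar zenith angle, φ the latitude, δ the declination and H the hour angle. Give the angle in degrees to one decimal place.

45.0°

With φ = 49.9°, δ = 5.3°, H = -7.40°: sin φ sin δ = 0.0707, cos φ cos δ cos H = 0.6360, so cos θ_z = 0.7067.
θ_z = arccos(0.7067) = 45.03°.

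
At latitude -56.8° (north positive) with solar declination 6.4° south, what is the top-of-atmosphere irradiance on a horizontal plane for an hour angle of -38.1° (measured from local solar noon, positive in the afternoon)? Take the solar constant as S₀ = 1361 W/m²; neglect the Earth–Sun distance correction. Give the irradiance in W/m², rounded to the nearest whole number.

cos θ_z = sin(-56.8°) sin(-6.4°) + cos(-56.8°) cos(-6.4°) cos(-38.10°) = 0.0933 + 0.4282 = 0.5215.
Top-of-atmosphere irradiance = S₀ cos θ_z = 1361 × 0.5215 = 709.76 W/m².

710 W/m²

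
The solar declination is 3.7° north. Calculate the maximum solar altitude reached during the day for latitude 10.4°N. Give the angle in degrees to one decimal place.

83.3°

At local solar noon the hour angle is zero, so the elevation is 90° − |φ − δ| = 90° − |10.4° − (3.7°)| = 90° − 6.7° = 83.3°.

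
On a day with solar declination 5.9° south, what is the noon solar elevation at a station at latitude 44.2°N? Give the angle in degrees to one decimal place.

39.9°

At local solar noon the hour angle is zero, so the elevation is 90° − |φ − δ| = 90° − |44.2° − (-5.9°)| = 90° − 50.1° = 39.9°.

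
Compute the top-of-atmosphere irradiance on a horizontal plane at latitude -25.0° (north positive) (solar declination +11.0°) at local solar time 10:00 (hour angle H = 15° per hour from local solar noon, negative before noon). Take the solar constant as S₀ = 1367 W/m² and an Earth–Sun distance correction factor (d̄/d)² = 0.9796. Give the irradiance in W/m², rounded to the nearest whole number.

924 W/m²

Hour angle H = 15° × (10 − 12) = -30.00°.
cos θ_z = sin(-25.0°) sin(11.0°) + cos(-25.0°) cos(11.0°) cos(-30.00°) = -0.0806 + 0.7705 = 0.6899.
Top-of-atmosphere irradiance = S₀ (d̄/d)² cos θ_z = 1367 × 0.9796 × 0.6899 = 923.85 W/m².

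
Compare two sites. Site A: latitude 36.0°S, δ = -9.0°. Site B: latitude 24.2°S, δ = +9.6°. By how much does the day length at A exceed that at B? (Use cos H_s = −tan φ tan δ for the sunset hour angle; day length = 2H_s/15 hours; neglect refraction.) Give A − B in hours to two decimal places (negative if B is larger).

+1.46 h

A: H_s = arccos(−tan -36.0° · tan -9.0°) = 96.61°, so 2H_s/15 = 12.8813 h.
B: H_s = arccos(−tan -24.2° · tan 9.6°) = 85.64°, so 2H_s/15 = 11.4187 h.
A − B = 12.8813 − 11.4187 = 1.4626 h.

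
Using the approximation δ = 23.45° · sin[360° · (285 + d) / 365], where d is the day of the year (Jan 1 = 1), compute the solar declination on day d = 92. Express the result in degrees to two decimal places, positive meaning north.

360 × (285 + 92) / 365 = 371.836°; sin(371.836°) = 0.2051.
δ = 23.45 × 0.2051 = 4.810° ≈ +4.81°.

+4.81°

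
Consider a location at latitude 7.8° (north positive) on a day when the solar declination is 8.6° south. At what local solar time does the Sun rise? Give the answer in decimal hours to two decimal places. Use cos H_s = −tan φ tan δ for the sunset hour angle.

−tan φ tan δ = −(0.1370)(-0.1512) = 0.0207; H_s = arccos(0.0207) = 88.81°.
Sunrise is at 12 − H_s/15 = 12 − 5.921 = 6.079 h local solar time.

6.08 h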